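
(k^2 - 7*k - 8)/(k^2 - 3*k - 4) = (k - 8)/(k - 4)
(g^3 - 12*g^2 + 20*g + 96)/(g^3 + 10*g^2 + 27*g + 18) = (g^3 - 12*g^2 + 20*g + 96)/(g^3 + 10*g^2 + 27*g + 18)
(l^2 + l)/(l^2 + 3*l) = (l + 1)/(l + 3)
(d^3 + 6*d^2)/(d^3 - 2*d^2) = (d + 6)/(d - 2)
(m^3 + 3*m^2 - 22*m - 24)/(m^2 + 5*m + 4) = (m^2 + 2*m - 24)/(m + 4)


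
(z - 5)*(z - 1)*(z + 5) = z^3 - z^2 - 25*z + 25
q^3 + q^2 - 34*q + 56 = (q - 4)*(q - 2)*(q + 7)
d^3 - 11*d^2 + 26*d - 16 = (d - 8)*(d - 2)*(d - 1)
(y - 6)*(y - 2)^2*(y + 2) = y^4 - 8*y^3 + 8*y^2 + 32*y - 48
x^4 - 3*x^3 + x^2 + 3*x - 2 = (x - 2)*(x - 1)^2*(x + 1)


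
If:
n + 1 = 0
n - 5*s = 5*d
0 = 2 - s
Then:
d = -11/5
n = -1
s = 2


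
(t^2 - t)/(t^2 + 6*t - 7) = t/(t + 7)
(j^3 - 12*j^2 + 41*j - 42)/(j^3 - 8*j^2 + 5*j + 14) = (j - 3)/(j + 1)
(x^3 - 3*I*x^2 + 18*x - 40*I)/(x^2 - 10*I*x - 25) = (x^2 + 2*I*x + 8)/(x - 5*I)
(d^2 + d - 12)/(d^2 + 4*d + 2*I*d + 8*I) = (d - 3)/(d + 2*I)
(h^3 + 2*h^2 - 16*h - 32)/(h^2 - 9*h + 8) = (h^3 + 2*h^2 - 16*h - 32)/(h^2 - 9*h + 8)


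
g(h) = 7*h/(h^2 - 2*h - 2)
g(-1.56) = -3.07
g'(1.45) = -3.67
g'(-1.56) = -2.46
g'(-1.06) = -14.14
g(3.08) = 16.25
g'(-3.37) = -0.36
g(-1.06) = -5.97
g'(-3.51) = -0.33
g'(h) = 7*h*(2 - 2*h)/(h^2 - 2*h - 2)^2 + 7/(h^2 - 2*h - 2) = 7*(-h^2 - 2)/(h^4 - 4*h^3 + 8*h + 4)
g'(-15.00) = -0.02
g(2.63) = -53.66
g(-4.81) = -1.09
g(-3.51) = -1.42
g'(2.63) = -530.24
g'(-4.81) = -0.19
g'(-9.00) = -0.06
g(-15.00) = -0.42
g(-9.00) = -0.65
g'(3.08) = -45.70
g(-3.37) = -1.47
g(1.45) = -3.63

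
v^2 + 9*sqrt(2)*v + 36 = (v + 3*sqrt(2))*(v + 6*sqrt(2))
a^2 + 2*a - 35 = (a - 5)*(a + 7)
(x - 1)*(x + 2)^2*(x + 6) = x^4 + 9*x^3 + 18*x^2 - 4*x - 24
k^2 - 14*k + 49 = (k - 7)^2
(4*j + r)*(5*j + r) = 20*j^2 + 9*j*r + r^2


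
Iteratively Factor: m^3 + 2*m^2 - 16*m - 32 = (m + 2)*(m^2 - 16) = (m + 2)*(m + 4)*(m - 4)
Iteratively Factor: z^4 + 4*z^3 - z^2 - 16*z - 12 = (z + 1)*(z^3 + 3*z^2 - 4*z - 12) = (z + 1)*(z + 3)*(z^2 - 4) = (z - 2)*(z + 1)*(z + 3)*(z + 2)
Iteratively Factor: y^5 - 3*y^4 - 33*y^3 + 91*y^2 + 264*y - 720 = (y + 4)*(y^4 - 7*y^3 - 5*y^2 + 111*y - 180) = (y - 5)*(y + 4)*(y^3 - 2*y^2 - 15*y + 36) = (y - 5)*(y - 3)*(y + 4)*(y^2 + y - 12) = (y - 5)*(y - 3)^2*(y + 4)*(y + 4)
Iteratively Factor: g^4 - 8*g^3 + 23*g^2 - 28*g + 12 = (g - 1)*(g^3 - 7*g^2 + 16*g - 12) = (g - 2)*(g - 1)*(g^2 - 5*g + 6) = (g - 3)*(g - 2)*(g - 1)*(g - 2)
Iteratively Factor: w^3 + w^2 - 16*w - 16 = (w - 4)*(w^2 + 5*w + 4) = (w - 4)*(w + 4)*(w + 1)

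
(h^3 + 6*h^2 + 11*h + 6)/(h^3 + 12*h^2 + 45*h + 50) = (h^2 + 4*h + 3)/(h^2 + 10*h + 25)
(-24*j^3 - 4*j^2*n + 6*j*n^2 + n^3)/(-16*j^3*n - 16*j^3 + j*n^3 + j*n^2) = (24*j^3 + 4*j^2*n - 6*j*n^2 - n^3)/(j*(16*j^2*n + 16*j^2 - n^3 - n^2))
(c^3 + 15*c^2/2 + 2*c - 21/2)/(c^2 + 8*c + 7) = (2*c^2 + c - 3)/(2*(c + 1))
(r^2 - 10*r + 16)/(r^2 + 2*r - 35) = (r^2 - 10*r + 16)/(r^2 + 2*r - 35)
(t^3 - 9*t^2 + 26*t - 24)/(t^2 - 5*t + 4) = (t^2 - 5*t + 6)/(t - 1)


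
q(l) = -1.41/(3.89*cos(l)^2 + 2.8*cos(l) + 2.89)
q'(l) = -1.41*(7.78*sin(l)*cos(l) + 2.8*sin(l))/(3.89*cos(l)^2 + 2.8*cos(l) + 2.89)^2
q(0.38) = -0.16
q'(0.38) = -0.07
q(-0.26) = -0.15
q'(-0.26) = 0.04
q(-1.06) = -0.27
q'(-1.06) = 0.30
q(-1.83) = -0.58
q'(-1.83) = 0.19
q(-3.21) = -0.36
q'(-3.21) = 0.03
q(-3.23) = -0.36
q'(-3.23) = 0.04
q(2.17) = -0.55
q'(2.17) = 0.28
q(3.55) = -0.39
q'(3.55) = -0.19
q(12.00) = -0.18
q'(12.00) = 0.11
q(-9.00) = -0.40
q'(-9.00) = -0.20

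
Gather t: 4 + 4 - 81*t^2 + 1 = 9 - 81*t^2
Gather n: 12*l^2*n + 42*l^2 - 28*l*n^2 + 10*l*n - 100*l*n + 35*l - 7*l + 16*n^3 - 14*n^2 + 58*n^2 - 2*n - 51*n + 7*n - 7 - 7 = 42*l^2 + 28*l + 16*n^3 + n^2*(44 - 28*l) + n*(12*l^2 - 90*l - 46) - 14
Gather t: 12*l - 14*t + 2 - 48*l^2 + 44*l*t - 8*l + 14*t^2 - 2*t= -48*l^2 + 4*l + 14*t^2 + t*(44*l - 16) + 2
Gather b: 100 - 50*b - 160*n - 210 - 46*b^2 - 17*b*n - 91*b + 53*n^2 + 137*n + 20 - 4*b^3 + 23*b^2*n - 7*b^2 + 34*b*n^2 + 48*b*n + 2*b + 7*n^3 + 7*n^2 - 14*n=-4*b^3 + b^2*(23*n - 53) + b*(34*n^2 + 31*n - 139) + 7*n^3 + 60*n^2 - 37*n - 90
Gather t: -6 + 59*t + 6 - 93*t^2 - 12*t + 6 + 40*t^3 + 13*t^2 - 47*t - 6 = 40*t^3 - 80*t^2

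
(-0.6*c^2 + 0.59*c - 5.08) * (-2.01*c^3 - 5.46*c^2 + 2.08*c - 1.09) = 1.206*c^5 + 2.0901*c^4 + 5.7414*c^3 + 29.618*c^2 - 11.2095*c + 5.5372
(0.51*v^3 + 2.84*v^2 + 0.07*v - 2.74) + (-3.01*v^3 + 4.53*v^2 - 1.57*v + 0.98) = -2.5*v^3 + 7.37*v^2 - 1.5*v - 1.76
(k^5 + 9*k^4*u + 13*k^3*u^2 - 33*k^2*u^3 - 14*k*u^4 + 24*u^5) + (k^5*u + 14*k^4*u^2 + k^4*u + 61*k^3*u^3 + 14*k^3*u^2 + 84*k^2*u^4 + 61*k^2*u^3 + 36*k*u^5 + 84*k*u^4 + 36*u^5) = k^5*u + k^5 + 14*k^4*u^2 + 10*k^4*u + 61*k^3*u^3 + 27*k^3*u^2 + 84*k^2*u^4 + 28*k^2*u^3 + 36*k*u^5 + 70*k*u^4 + 60*u^5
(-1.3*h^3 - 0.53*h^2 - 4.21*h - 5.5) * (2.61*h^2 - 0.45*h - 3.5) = -3.393*h^5 - 0.7983*h^4 - 6.1996*h^3 - 10.6055*h^2 + 17.21*h + 19.25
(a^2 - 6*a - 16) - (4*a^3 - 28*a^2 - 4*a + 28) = -4*a^3 + 29*a^2 - 2*a - 44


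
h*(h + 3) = h^2 + 3*h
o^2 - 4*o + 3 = (o - 3)*(o - 1)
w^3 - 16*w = w*(w - 4)*(w + 4)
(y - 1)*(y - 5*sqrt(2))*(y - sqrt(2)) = y^3 - 6*sqrt(2)*y^2 - y^2 + 6*sqrt(2)*y + 10*y - 10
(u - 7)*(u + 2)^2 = u^3 - 3*u^2 - 24*u - 28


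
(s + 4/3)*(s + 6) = s^2 + 22*s/3 + 8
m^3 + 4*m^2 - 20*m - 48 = (m - 4)*(m + 2)*(m + 6)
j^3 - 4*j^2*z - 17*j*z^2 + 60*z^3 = (j - 5*z)*(j - 3*z)*(j + 4*z)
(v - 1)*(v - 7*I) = v^2 - v - 7*I*v + 7*I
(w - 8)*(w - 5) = w^2 - 13*w + 40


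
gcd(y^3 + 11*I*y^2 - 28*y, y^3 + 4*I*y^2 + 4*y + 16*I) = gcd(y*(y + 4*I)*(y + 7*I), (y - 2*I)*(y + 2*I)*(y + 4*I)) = y + 4*I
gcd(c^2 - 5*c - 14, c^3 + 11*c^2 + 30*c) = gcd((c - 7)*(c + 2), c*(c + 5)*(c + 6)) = 1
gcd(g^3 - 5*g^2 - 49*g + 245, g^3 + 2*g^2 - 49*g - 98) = g^2 - 49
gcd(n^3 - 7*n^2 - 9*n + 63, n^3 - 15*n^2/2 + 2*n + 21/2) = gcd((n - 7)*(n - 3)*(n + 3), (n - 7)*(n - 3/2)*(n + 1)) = n - 7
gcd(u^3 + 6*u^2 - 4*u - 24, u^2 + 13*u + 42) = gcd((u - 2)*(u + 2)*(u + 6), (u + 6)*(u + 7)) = u + 6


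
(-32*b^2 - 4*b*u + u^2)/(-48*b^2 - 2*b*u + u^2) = (4*b + u)/(6*b + u)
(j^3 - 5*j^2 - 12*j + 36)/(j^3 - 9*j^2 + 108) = (j - 2)/(j - 6)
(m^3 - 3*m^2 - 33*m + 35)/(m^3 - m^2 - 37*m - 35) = (m - 1)/(m + 1)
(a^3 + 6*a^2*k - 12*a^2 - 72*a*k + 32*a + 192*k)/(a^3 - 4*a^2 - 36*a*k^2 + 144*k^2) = (a - 8)/(a - 6*k)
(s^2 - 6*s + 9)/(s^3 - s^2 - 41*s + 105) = (s - 3)/(s^2 + 2*s - 35)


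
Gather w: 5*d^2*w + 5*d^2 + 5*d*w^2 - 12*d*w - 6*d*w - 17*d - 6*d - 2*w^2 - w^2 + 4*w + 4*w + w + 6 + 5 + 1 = 5*d^2 - 23*d + w^2*(5*d - 3) + w*(5*d^2 - 18*d + 9) + 12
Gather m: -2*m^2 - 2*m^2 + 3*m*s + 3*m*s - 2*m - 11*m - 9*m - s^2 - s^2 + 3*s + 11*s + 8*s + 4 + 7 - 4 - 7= -4*m^2 + m*(6*s - 22) - 2*s^2 + 22*s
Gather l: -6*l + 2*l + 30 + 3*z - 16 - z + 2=-4*l + 2*z + 16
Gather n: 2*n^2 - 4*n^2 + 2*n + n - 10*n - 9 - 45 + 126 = -2*n^2 - 7*n + 72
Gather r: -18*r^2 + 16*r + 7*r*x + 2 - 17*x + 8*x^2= -18*r^2 + r*(7*x + 16) + 8*x^2 - 17*x + 2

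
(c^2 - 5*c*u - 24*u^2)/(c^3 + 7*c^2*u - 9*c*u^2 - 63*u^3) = (-c + 8*u)/(-c^2 - 4*c*u + 21*u^2)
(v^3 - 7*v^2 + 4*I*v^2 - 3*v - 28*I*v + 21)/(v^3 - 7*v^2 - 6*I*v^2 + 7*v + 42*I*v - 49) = (v + 3*I)/(v - 7*I)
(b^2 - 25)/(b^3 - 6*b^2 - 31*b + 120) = (b - 5)/(b^2 - 11*b + 24)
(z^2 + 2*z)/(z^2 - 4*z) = (z + 2)/(z - 4)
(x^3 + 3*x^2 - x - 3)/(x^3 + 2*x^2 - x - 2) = (x + 3)/(x + 2)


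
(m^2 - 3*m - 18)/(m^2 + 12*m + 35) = (m^2 - 3*m - 18)/(m^2 + 12*m + 35)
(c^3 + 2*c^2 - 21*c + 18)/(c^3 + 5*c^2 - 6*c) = (c - 3)/c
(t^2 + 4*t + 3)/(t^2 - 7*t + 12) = (t^2 + 4*t + 3)/(t^2 - 7*t + 12)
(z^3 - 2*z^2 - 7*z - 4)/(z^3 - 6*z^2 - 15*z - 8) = (z - 4)/(z - 8)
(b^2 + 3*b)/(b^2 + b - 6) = b/(b - 2)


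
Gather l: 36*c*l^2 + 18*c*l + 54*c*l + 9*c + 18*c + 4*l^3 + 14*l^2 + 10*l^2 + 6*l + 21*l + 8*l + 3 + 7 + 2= 27*c + 4*l^3 + l^2*(36*c + 24) + l*(72*c + 35) + 12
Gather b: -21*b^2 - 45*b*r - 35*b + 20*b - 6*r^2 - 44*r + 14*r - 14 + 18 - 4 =-21*b^2 + b*(-45*r - 15) - 6*r^2 - 30*r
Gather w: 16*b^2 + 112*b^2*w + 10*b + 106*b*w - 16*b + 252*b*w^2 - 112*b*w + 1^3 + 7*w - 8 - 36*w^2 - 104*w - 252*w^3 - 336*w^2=16*b^2 - 6*b - 252*w^3 + w^2*(252*b - 372) + w*(112*b^2 - 6*b - 97) - 7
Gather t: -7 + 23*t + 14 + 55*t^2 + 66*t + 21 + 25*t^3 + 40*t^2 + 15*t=25*t^3 + 95*t^2 + 104*t + 28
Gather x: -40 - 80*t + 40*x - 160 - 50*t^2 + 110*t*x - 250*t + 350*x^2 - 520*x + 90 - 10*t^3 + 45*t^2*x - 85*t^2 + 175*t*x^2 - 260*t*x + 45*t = -10*t^3 - 135*t^2 - 285*t + x^2*(175*t + 350) + x*(45*t^2 - 150*t - 480) - 110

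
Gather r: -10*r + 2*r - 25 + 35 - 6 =4 - 8*r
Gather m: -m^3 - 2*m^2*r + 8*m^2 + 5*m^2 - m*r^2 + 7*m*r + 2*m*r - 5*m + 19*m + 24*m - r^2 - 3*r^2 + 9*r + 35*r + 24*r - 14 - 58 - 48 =-m^3 + m^2*(13 - 2*r) + m*(-r^2 + 9*r + 38) - 4*r^2 + 68*r - 120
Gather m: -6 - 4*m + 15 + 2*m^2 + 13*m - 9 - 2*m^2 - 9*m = 0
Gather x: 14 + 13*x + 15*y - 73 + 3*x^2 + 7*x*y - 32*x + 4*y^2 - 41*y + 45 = 3*x^2 + x*(7*y - 19) + 4*y^2 - 26*y - 14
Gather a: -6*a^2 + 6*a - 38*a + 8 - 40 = -6*a^2 - 32*a - 32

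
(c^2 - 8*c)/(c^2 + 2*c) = (c - 8)/(c + 2)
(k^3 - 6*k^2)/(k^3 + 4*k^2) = (k - 6)/(k + 4)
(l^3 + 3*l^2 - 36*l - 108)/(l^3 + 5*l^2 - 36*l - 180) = (l + 3)/(l + 5)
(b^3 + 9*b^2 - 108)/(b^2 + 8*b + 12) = (b^2 + 3*b - 18)/(b + 2)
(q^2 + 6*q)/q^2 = (q + 6)/q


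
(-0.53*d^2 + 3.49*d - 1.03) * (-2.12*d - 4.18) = 1.1236*d^3 - 5.1834*d^2 - 12.4046*d + 4.3054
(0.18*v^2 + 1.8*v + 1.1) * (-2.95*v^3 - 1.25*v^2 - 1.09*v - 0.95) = -0.531*v^5 - 5.535*v^4 - 5.6912*v^3 - 3.508*v^2 - 2.909*v - 1.045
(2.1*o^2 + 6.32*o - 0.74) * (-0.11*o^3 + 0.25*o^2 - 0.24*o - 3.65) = -0.231*o^5 - 0.1702*o^4 + 1.1574*o^3 - 9.3668*o^2 - 22.8904*o + 2.701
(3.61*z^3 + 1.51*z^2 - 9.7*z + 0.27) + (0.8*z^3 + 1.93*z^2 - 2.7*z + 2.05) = 4.41*z^3 + 3.44*z^2 - 12.4*z + 2.32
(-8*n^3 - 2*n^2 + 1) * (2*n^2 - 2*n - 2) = -16*n^5 + 12*n^4 + 20*n^3 + 6*n^2 - 2*n - 2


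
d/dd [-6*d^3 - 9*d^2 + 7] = 18*d*(-d - 1)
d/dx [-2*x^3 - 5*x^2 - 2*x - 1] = -6*x^2 - 10*x - 2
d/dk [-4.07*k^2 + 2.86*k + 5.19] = 2.86 - 8.14*k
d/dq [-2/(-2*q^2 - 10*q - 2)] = (-2*q - 5)/(q^2 + 5*q + 1)^2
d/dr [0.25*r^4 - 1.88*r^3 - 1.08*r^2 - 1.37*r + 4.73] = 1.0*r^3 - 5.64*r^2 - 2.16*r - 1.37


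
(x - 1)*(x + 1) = x^2 - 1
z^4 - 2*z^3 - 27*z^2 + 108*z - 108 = (z - 3)^2*(z - 2)*(z + 6)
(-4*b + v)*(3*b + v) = -12*b^2 - b*v + v^2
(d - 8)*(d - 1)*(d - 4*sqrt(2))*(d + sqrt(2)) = d^4 - 9*d^3 - 3*sqrt(2)*d^3 + 27*sqrt(2)*d^2 - 24*sqrt(2)*d + 72*d - 64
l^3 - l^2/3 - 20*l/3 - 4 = (l - 3)*(l + 2/3)*(l + 2)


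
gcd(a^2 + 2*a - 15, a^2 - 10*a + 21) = a - 3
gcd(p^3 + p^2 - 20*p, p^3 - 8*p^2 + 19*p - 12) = p - 4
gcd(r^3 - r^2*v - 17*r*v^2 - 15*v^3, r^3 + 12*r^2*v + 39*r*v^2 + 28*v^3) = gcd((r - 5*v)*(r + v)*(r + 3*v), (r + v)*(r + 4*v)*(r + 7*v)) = r + v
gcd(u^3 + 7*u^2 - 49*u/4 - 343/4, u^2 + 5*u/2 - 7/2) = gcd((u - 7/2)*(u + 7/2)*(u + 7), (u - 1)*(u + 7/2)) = u + 7/2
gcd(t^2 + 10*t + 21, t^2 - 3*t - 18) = t + 3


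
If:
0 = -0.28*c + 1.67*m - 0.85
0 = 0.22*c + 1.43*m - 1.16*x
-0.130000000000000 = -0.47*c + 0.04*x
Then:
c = 0.34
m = 0.57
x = 0.76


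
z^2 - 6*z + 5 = (z - 5)*(z - 1)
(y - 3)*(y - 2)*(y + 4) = y^3 - y^2 - 14*y + 24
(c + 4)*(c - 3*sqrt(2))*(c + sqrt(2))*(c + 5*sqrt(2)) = c^4 + 4*c^3 + 3*sqrt(2)*c^3 - 26*c^2 + 12*sqrt(2)*c^2 - 104*c - 30*sqrt(2)*c - 120*sqrt(2)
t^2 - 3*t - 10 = (t - 5)*(t + 2)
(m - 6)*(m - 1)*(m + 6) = m^3 - m^2 - 36*m + 36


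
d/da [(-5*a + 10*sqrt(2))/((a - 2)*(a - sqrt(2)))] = 5*((a - 2)*(a - 2*sqrt(2)) - (a - 2)*(a - sqrt(2)) + (a - 2*sqrt(2))*(a - sqrt(2)))/((a - 2)^2*(a - sqrt(2))^2)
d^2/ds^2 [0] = 0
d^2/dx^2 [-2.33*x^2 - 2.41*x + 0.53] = -4.66000000000000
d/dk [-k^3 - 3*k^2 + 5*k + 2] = -3*k^2 - 6*k + 5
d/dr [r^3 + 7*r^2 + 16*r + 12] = 3*r^2 + 14*r + 16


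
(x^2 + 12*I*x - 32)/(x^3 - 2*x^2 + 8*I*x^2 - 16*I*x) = (x + 4*I)/(x*(x - 2))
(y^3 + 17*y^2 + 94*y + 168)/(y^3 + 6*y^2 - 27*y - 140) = (y + 6)/(y - 5)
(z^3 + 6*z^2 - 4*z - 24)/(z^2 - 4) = z + 6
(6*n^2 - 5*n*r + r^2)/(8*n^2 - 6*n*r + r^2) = (-3*n + r)/(-4*n + r)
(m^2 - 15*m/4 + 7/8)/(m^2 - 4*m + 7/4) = (4*m - 1)/(2*(2*m - 1))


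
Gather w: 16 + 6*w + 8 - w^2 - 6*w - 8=16 - w^2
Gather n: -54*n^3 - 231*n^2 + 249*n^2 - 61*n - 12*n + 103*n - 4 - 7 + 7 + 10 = -54*n^3 + 18*n^2 + 30*n + 6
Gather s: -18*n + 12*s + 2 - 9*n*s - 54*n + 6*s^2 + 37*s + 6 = -72*n + 6*s^2 + s*(49 - 9*n) + 8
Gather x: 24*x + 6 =24*x + 6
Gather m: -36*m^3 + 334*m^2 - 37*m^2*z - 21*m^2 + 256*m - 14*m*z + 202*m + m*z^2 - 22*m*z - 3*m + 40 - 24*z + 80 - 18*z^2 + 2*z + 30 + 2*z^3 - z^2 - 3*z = -36*m^3 + m^2*(313 - 37*z) + m*(z^2 - 36*z + 455) + 2*z^3 - 19*z^2 - 25*z + 150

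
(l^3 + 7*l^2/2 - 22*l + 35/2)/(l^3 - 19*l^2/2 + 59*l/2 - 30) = (l^2 + 6*l - 7)/(l^2 - 7*l + 12)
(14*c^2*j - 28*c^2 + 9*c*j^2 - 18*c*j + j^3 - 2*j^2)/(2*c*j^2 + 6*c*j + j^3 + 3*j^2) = (7*c*j - 14*c + j^2 - 2*j)/(j*(j + 3))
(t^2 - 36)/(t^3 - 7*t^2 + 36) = (t + 6)/(t^2 - t - 6)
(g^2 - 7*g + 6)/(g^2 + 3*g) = (g^2 - 7*g + 6)/(g*(g + 3))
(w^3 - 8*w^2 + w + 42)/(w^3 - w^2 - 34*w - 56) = (w - 3)/(w + 4)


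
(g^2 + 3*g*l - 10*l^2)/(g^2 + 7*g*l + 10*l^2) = (g - 2*l)/(g + 2*l)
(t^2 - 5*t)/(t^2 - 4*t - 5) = t/(t + 1)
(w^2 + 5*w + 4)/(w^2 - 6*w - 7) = (w + 4)/(w - 7)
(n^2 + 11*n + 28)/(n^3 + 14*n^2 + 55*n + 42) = (n + 4)/(n^2 + 7*n + 6)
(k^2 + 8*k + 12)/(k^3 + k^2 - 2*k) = (k + 6)/(k*(k - 1))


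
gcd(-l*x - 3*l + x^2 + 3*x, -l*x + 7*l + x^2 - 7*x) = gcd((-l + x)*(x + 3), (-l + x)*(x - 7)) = -l + x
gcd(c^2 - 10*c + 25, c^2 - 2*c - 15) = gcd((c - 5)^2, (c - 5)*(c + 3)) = c - 5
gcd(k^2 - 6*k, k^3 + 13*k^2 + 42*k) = k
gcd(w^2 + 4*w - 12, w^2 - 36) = w + 6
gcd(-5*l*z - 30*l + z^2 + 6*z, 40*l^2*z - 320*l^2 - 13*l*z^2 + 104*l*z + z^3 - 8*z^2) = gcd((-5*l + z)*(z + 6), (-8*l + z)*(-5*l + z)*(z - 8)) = -5*l + z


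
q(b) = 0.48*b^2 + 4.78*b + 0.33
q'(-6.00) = -0.98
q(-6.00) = -11.07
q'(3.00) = 7.66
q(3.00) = 18.99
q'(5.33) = 9.90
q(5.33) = 39.44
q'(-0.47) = 4.33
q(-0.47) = -1.81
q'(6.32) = 10.85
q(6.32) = 49.71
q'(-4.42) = 0.54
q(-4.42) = -11.42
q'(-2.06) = 2.80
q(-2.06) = -7.48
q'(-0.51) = 4.29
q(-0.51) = -1.98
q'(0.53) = 5.29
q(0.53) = 3.00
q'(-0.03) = 4.75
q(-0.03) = 0.19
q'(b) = 0.96*b + 4.78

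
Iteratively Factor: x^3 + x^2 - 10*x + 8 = (x - 2)*(x^2 + 3*x - 4) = (x - 2)*(x - 1)*(x + 4)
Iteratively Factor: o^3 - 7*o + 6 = (o + 3)*(o^2 - 3*o + 2) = (o - 1)*(o + 3)*(o - 2)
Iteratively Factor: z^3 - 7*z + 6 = (z - 2)*(z^2 + 2*z - 3) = (z - 2)*(z - 1)*(z + 3)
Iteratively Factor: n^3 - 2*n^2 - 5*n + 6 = (n - 3)*(n^2 + n - 2) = (n - 3)*(n - 1)*(n + 2)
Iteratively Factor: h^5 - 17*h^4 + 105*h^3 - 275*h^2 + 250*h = (h - 5)*(h^4 - 12*h^3 + 45*h^2 - 50*h) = (h - 5)^2*(h^3 - 7*h^2 + 10*h) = (h - 5)^3*(h^2 - 2*h) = h*(h - 5)^3*(h - 2)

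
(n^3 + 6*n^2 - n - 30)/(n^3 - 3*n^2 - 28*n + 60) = (n + 3)/(n - 6)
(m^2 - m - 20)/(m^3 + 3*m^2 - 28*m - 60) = (m + 4)/(m^2 + 8*m + 12)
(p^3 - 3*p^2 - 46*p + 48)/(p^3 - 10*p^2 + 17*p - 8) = (p + 6)/(p - 1)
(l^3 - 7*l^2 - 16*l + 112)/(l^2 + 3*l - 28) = (l^2 - 3*l - 28)/(l + 7)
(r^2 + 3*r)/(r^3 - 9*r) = 1/(r - 3)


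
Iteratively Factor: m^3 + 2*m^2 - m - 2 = (m - 1)*(m^2 + 3*m + 2) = (m - 1)*(m + 1)*(m + 2)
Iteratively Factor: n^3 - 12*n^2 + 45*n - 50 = (n - 5)*(n^2 - 7*n + 10) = (n - 5)^2*(n - 2)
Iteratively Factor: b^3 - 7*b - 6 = (b - 3)*(b^2 + 3*b + 2) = (b - 3)*(b + 2)*(b + 1)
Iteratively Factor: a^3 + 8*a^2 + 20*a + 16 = (a + 2)*(a^2 + 6*a + 8) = (a + 2)*(a + 4)*(a + 2)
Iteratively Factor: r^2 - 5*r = (r)*(r - 5)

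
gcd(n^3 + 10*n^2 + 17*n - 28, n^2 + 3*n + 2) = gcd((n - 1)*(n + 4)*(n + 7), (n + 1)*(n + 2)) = 1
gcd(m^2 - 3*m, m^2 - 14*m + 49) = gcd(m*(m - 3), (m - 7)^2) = 1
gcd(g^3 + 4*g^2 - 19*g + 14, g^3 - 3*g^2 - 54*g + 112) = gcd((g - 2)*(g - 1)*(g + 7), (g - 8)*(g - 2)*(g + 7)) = g^2 + 5*g - 14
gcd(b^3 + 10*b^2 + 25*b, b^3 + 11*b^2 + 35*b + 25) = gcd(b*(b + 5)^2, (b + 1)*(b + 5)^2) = b^2 + 10*b + 25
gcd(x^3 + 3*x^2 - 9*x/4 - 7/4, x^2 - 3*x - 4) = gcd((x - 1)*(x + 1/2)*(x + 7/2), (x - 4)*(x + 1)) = 1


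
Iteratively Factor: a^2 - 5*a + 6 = (a - 2)*(a - 3)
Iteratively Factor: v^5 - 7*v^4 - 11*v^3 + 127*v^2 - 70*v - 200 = (v - 5)*(v^4 - 2*v^3 - 21*v^2 + 22*v + 40) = (v - 5)*(v + 1)*(v^3 - 3*v^2 - 18*v + 40) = (v - 5)*(v - 2)*(v + 1)*(v^2 - v - 20) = (v - 5)^2*(v - 2)*(v + 1)*(v + 4)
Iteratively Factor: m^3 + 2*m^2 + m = (m + 1)*(m^2 + m) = m*(m + 1)*(m + 1)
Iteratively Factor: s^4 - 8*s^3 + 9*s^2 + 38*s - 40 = (s - 5)*(s^3 - 3*s^2 - 6*s + 8) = (s - 5)*(s - 1)*(s^2 - 2*s - 8) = (s - 5)*(s - 4)*(s - 1)*(s + 2)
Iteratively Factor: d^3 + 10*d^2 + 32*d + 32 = (d + 4)*(d^2 + 6*d + 8) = (d + 2)*(d + 4)*(d + 4)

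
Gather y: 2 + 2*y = 2*y + 2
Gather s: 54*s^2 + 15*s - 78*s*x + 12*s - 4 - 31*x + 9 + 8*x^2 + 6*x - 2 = 54*s^2 + s*(27 - 78*x) + 8*x^2 - 25*x + 3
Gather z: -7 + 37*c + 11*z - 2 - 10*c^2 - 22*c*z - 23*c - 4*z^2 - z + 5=-10*c^2 + 14*c - 4*z^2 + z*(10 - 22*c) - 4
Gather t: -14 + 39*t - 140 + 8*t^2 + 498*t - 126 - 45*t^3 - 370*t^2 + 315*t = -45*t^3 - 362*t^2 + 852*t - 280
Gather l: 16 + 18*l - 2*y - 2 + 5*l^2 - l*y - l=5*l^2 + l*(17 - y) - 2*y + 14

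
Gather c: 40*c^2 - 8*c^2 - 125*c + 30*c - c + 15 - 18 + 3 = 32*c^2 - 96*c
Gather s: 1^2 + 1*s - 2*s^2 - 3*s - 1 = -2*s^2 - 2*s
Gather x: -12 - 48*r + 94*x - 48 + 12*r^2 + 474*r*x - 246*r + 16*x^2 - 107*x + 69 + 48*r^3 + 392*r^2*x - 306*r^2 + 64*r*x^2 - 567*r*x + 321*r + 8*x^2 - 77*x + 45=48*r^3 - 294*r^2 + 27*r + x^2*(64*r + 24) + x*(392*r^2 - 93*r - 90) + 54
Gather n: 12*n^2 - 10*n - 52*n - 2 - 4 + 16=12*n^2 - 62*n + 10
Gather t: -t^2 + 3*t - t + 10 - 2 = -t^2 + 2*t + 8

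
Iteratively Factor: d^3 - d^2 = (d)*(d^2 - d) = d^2*(d - 1)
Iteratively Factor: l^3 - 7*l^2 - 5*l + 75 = (l - 5)*(l^2 - 2*l - 15) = (l - 5)*(l + 3)*(l - 5)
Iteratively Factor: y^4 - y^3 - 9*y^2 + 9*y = (y - 1)*(y^3 - 9*y) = y*(y - 1)*(y^2 - 9) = y*(y - 1)*(y + 3)*(y - 3)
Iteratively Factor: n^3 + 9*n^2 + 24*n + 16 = (n + 4)*(n^2 + 5*n + 4) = (n + 1)*(n + 4)*(n + 4)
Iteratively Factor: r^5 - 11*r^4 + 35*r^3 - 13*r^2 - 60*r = (r - 3)*(r^4 - 8*r^3 + 11*r^2 + 20*r) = r*(r - 3)*(r^3 - 8*r^2 + 11*r + 20) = r*(r - 4)*(r - 3)*(r^2 - 4*r - 5) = r*(r - 4)*(r - 3)*(r + 1)*(r - 5)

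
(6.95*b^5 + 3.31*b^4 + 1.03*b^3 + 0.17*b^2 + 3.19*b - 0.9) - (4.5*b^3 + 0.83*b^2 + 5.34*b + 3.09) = 6.95*b^5 + 3.31*b^4 - 3.47*b^3 - 0.66*b^2 - 2.15*b - 3.99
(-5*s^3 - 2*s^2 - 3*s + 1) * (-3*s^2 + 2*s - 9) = 15*s^5 - 4*s^4 + 50*s^3 + 9*s^2 + 29*s - 9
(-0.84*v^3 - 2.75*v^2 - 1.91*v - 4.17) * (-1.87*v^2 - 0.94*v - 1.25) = 1.5708*v^5 + 5.9321*v^4 + 7.2067*v^3 + 13.0308*v^2 + 6.3073*v + 5.2125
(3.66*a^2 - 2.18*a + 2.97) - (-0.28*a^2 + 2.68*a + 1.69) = 3.94*a^2 - 4.86*a + 1.28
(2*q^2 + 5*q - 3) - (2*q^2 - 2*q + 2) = 7*q - 5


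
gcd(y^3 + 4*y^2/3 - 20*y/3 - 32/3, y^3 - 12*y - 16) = y^2 + 4*y + 4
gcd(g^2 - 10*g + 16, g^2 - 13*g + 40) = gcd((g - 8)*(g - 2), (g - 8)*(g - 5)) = g - 8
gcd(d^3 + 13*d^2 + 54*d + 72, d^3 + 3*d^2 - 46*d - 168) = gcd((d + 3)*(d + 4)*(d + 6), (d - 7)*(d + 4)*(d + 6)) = d^2 + 10*d + 24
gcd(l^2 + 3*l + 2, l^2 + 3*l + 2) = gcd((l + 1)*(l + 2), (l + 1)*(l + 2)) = l^2 + 3*l + 2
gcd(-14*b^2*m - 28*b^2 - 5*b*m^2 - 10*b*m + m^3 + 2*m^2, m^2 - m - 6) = m + 2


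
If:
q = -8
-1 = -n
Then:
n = 1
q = -8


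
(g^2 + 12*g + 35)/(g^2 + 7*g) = (g + 5)/g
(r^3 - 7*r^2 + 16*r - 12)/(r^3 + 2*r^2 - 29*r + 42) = (r - 2)/(r + 7)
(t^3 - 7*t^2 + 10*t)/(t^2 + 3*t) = (t^2 - 7*t + 10)/(t + 3)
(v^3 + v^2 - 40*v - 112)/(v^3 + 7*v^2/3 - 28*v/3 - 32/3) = 3*(v^2 - 3*v - 28)/(3*v^2 - 5*v - 8)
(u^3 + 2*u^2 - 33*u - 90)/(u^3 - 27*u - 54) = (u + 5)/(u + 3)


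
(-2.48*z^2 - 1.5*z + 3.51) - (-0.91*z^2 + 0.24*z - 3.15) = -1.57*z^2 - 1.74*z + 6.66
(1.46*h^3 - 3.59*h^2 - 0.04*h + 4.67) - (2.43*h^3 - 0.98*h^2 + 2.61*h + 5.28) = -0.97*h^3 - 2.61*h^2 - 2.65*h - 0.61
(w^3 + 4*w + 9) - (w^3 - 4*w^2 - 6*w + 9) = 4*w^2 + 10*w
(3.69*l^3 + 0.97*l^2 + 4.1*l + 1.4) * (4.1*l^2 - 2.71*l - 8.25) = 15.129*l^5 - 6.0229*l^4 - 16.2612*l^3 - 13.3735*l^2 - 37.619*l - 11.55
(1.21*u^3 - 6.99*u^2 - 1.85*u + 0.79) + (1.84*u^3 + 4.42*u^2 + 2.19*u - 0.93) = 3.05*u^3 - 2.57*u^2 + 0.34*u - 0.14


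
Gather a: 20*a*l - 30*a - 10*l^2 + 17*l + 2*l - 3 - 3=a*(20*l - 30) - 10*l^2 + 19*l - 6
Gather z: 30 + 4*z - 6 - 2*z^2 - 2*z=-2*z^2 + 2*z + 24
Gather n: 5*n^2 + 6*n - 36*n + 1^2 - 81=5*n^2 - 30*n - 80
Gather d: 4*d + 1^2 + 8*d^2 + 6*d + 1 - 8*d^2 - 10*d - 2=0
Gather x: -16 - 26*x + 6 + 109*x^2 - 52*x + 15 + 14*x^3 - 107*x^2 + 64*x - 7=14*x^3 + 2*x^2 - 14*x - 2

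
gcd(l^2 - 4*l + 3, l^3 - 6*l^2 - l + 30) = l - 3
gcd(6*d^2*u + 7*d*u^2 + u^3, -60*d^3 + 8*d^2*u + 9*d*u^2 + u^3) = 6*d + u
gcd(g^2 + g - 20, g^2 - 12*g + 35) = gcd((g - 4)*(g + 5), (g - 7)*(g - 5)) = 1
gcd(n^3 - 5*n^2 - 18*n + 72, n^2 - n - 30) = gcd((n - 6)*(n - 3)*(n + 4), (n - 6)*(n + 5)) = n - 6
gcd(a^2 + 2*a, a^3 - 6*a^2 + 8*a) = a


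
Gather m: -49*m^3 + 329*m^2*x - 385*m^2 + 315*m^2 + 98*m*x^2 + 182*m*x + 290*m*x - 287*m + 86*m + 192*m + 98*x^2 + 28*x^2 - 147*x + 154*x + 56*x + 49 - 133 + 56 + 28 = -49*m^3 + m^2*(329*x - 70) + m*(98*x^2 + 472*x - 9) + 126*x^2 + 63*x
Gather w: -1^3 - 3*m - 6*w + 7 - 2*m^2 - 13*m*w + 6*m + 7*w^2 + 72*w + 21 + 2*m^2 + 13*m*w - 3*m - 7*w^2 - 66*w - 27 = 0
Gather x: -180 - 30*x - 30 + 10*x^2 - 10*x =10*x^2 - 40*x - 210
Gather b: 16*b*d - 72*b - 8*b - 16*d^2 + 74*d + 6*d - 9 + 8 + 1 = b*(16*d - 80) - 16*d^2 + 80*d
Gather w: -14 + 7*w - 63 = 7*w - 77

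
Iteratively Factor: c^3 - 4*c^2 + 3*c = (c)*(c^2 - 4*c + 3) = c*(c - 3)*(c - 1)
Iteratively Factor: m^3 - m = (m)*(m^2 - 1) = m*(m + 1)*(m - 1)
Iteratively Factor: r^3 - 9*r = (r)*(r^2 - 9) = r*(r - 3)*(r + 3)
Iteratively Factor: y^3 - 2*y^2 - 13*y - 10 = (y + 2)*(y^2 - 4*y - 5) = (y - 5)*(y + 2)*(y + 1)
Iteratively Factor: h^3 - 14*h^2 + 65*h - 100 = (h - 4)*(h^2 - 10*h + 25) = (h - 5)*(h - 4)*(h - 5)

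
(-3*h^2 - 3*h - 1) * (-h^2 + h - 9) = 3*h^4 + 25*h^2 + 26*h + 9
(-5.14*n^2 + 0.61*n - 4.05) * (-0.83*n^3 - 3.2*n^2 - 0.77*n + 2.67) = 4.2662*n^5 + 15.9417*n^4 + 5.3673*n^3 - 1.2335*n^2 + 4.7472*n - 10.8135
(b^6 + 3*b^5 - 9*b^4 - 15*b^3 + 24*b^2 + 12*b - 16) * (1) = b^6 + 3*b^5 - 9*b^4 - 15*b^3 + 24*b^2 + 12*b - 16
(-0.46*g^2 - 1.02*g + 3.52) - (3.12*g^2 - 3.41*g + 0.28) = -3.58*g^2 + 2.39*g + 3.24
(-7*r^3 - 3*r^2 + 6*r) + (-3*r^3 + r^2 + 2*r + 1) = -10*r^3 - 2*r^2 + 8*r + 1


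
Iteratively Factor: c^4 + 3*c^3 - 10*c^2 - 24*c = (c + 4)*(c^3 - c^2 - 6*c) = c*(c + 4)*(c^2 - c - 6) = c*(c - 3)*(c + 4)*(c + 2)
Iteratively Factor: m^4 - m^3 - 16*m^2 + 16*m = (m - 4)*(m^3 + 3*m^2 - 4*m) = (m - 4)*(m + 4)*(m^2 - m) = (m - 4)*(m - 1)*(m + 4)*(m)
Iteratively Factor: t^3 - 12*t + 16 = (t + 4)*(t^2 - 4*t + 4) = (t - 2)*(t + 4)*(t - 2)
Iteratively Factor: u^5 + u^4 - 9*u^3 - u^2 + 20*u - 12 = (u - 1)*(u^4 + 2*u^3 - 7*u^2 - 8*u + 12) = (u - 1)*(u + 3)*(u^3 - u^2 - 4*u + 4) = (u - 1)^2*(u + 3)*(u^2 - 4) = (u - 2)*(u - 1)^2*(u + 3)*(u + 2)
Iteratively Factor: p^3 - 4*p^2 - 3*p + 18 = (p + 2)*(p^2 - 6*p + 9) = (p - 3)*(p + 2)*(p - 3)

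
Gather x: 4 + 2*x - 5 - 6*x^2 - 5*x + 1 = -6*x^2 - 3*x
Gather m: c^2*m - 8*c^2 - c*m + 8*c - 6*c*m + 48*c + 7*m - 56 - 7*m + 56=-8*c^2 + 56*c + m*(c^2 - 7*c)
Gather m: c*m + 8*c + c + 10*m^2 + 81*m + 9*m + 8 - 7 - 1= 9*c + 10*m^2 + m*(c + 90)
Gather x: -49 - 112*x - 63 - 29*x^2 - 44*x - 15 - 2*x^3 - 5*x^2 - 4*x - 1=-2*x^3 - 34*x^2 - 160*x - 128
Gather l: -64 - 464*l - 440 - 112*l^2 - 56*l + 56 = -112*l^2 - 520*l - 448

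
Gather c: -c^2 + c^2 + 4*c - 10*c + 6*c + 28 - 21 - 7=0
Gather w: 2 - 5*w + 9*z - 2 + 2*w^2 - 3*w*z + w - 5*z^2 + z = 2*w^2 + w*(-3*z - 4) - 5*z^2 + 10*z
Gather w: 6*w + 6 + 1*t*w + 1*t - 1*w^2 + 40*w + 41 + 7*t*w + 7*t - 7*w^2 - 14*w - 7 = 8*t - 8*w^2 + w*(8*t + 32) + 40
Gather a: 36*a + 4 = 36*a + 4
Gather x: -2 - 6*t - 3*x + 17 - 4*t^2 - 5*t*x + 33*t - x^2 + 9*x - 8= -4*t^2 + 27*t - x^2 + x*(6 - 5*t) + 7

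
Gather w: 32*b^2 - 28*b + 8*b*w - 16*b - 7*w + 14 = 32*b^2 - 44*b + w*(8*b - 7) + 14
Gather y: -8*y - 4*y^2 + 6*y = -4*y^2 - 2*y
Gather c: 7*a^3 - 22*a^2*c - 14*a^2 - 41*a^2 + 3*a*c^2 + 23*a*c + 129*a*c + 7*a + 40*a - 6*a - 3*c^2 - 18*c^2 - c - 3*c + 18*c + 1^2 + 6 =7*a^3 - 55*a^2 + 41*a + c^2*(3*a - 21) + c*(-22*a^2 + 152*a + 14) + 7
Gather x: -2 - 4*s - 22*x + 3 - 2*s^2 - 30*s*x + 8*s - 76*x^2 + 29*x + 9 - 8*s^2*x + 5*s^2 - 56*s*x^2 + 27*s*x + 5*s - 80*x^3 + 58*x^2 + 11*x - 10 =3*s^2 + 9*s - 80*x^3 + x^2*(-56*s - 18) + x*(-8*s^2 - 3*s + 18)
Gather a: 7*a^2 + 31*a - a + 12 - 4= 7*a^2 + 30*a + 8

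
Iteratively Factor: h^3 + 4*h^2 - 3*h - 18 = (h + 3)*(h^2 + h - 6) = (h + 3)^2*(h - 2)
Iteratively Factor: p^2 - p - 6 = (p - 3)*(p + 2)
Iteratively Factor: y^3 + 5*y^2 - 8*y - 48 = (y + 4)*(y^2 + y - 12) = (y + 4)^2*(y - 3)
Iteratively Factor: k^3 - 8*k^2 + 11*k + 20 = (k - 5)*(k^2 - 3*k - 4) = (k - 5)*(k + 1)*(k - 4)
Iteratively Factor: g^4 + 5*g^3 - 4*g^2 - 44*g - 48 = (g + 4)*(g^3 + g^2 - 8*g - 12) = (g + 2)*(g + 4)*(g^2 - g - 6) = (g + 2)^2*(g + 4)*(g - 3)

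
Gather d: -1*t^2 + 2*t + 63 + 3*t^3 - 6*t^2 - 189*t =3*t^3 - 7*t^2 - 187*t + 63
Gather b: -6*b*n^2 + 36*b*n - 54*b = b*(-6*n^2 + 36*n - 54)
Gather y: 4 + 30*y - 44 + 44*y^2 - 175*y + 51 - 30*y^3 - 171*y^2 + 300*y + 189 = -30*y^3 - 127*y^2 + 155*y + 200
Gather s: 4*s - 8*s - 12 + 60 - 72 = -4*s - 24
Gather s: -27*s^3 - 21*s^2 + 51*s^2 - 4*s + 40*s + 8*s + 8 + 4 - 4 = -27*s^3 + 30*s^2 + 44*s + 8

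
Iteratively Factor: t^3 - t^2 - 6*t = (t)*(t^2 - t - 6) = t*(t - 3)*(t + 2)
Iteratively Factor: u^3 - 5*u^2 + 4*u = (u - 4)*(u^2 - u) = (u - 4)*(u - 1)*(u)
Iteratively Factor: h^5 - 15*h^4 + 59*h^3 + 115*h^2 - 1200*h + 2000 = (h - 5)*(h^4 - 10*h^3 + 9*h^2 + 160*h - 400) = (h - 5)*(h + 4)*(h^3 - 14*h^2 + 65*h - 100) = (h - 5)^2*(h + 4)*(h^2 - 9*h + 20) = (h - 5)^2*(h - 4)*(h + 4)*(h - 5)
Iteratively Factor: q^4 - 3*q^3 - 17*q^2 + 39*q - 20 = (q - 5)*(q^3 + 2*q^2 - 7*q + 4) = (q - 5)*(q + 4)*(q^2 - 2*q + 1) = (q - 5)*(q - 1)*(q + 4)*(q - 1)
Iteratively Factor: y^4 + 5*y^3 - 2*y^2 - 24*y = (y - 2)*(y^3 + 7*y^2 + 12*y) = (y - 2)*(y + 3)*(y^2 + 4*y) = y*(y - 2)*(y + 3)*(y + 4)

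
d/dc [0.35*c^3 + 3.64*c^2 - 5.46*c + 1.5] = 1.05*c^2 + 7.28*c - 5.46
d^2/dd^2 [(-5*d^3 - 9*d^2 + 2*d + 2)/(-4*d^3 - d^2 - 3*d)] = 4*(62*d^6 - 138*d^5 - 270*d^4 - 12*d^3 - 39*d^2 - 9*d - 9)/(d^3*(64*d^6 + 48*d^5 + 156*d^4 + 73*d^3 + 117*d^2 + 27*d + 27))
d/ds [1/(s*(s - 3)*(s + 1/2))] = 2*(-6*s^2 + 10*s + 3)/(s^2*(4*s^4 - 20*s^3 + 13*s^2 + 30*s + 9))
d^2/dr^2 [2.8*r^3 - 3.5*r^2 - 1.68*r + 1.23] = 16.8*r - 7.0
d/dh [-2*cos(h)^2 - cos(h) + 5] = (4*cos(h) + 1)*sin(h)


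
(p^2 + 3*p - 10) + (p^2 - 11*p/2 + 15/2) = 2*p^2 - 5*p/2 - 5/2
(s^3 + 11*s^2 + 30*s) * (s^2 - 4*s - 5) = s^5 + 7*s^4 - 19*s^3 - 175*s^2 - 150*s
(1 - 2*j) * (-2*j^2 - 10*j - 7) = 4*j^3 + 18*j^2 + 4*j - 7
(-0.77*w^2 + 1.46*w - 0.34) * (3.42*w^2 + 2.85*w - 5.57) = -2.6334*w^4 + 2.7987*w^3 + 7.2871*w^2 - 9.1012*w + 1.8938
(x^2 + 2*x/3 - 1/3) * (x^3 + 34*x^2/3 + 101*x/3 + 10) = x^5 + 12*x^4 + 368*x^3/9 + 86*x^2/3 - 41*x/9 - 10/3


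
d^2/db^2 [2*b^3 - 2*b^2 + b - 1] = 12*b - 4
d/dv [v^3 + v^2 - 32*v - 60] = 3*v^2 + 2*v - 32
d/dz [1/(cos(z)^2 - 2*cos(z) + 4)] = 2*(cos(z) - 1)*sin(z)/(cos(z)^2 - 2*cos(z) + 4)^2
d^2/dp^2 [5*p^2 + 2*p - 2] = 10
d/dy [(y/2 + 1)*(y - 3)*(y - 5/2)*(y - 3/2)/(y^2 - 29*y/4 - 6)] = (32*y^5 - 428*y^4 + 776*y^3 + 913*y^2 + 384*y - 4554)/(2*(16*y^4 - 232*y^3 + 649*y^2 + 1392*y + 576))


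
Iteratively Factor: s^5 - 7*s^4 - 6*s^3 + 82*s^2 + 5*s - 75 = (s + 1)*(s^4 - 8*s^3 + 2*s^2 + 80*s - 75) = (s - 5)*(s + 1)*(s^3 - 3*s^2 - 13*s + 15) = (s - 5)*(s + 1)*(s + 3)*(s^2 - 6*s + 5) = (s - 5)*(s - 1)*(s + 1)*(s + 3)*(s - 5)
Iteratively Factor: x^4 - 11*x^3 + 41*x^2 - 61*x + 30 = (x - 1)*(x^3 - 10*x^2 + 31*x - 30) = (x - 2)*(x - 1)*(x^2 - 8*x + 15) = (x - 3)*(x - 2)*(x - 1)*(x - 5)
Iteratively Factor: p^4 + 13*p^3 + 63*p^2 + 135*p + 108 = (p + 3)*(p^3 + 10*p^2 + 33*p + 36) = (p + 3)*(p + 4)*(p^2 + 6*p + 9) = (p + 3)^2*(p + 4)*(p + 3)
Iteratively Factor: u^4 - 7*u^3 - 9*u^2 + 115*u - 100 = (u - 5)*(u^3 - 2*u^2 - 19*u + 20) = (u - 5)*(u - 1)*(u^2 - u - 20) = (u - 5)^2*(u - 1)*(u + 4)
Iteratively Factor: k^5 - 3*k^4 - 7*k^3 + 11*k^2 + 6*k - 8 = (k + 2)*(k^4 - 5*k^3 + 3*k^2 + 5*k - 4) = (k - 1)*(k + 2)*(k^3 - 4*k^2 - k + 4) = (k - 1)*(k + 1)*(k + 2)*(k^2 - 5*k + 4) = (k - 4)*(k - 1)*(k + 1)*(k + 2)*(k - 1)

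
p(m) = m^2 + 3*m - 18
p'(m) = 2*m + 3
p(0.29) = -17.05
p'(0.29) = 3.58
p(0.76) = -15.14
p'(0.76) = 4.52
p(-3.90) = -14.49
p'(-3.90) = -4.80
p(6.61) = 45.52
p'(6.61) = 16.22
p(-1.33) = -20.22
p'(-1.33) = 0.34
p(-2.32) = -19.58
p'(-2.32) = -1.64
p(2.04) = -7.72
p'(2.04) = 7.08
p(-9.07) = 37.05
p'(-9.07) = -15.14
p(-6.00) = 0.00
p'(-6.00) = -9.00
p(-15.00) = 162.00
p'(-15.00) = -27.00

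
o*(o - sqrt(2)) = o^2 - sqrt(2)*o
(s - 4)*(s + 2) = s^2 - 2*s - 8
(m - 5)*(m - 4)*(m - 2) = m^3 - 11*m^2 + 38*m - 40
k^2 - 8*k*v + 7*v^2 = (k - 7*v)*(k - v)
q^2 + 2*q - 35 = (q - 5)*(q + 7)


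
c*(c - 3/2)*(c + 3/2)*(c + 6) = c^4 + 6*c^3 - 9*c^2/4 - 27*c/2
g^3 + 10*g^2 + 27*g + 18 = (g + 1)*(g + 3)*(g + 6)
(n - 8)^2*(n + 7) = n^3 - 9*n^2 - 48*n + 448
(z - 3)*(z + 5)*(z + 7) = z^3 + 9*z^2 - z - 105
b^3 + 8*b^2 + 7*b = b*(b + 1)*(b + 7)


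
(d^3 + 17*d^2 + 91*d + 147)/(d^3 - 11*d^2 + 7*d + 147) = (d^2 + 14*d + 49)/(d^2 - 14*d + 49)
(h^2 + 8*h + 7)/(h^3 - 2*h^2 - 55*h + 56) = (h + 1)/(h^2 - 9*h + 8)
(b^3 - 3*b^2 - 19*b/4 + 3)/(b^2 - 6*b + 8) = (b^2 + b - 3/4)/(b - 2)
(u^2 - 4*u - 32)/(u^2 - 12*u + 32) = (u + 4)/(u - 4)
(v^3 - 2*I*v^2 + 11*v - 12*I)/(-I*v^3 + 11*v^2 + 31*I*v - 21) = (I*v^2 + 5*v - 4*I)/(v^2 + 8*I*v - 7)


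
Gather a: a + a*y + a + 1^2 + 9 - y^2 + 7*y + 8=a*(y + 2) - y^2 + 7*y + 18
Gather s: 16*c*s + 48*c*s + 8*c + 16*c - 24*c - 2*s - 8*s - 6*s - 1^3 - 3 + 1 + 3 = s*(64*c - 16)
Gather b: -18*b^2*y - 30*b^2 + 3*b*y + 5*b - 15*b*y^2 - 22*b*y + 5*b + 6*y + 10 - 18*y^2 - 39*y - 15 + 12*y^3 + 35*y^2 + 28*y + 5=b^2*(-18*y - 30) + b*(-15*y^2 - 19*y + 10) + 12*y^3 + 17*y^2 - 5*y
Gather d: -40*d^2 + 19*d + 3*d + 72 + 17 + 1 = -40*d^2 + 22*d + 90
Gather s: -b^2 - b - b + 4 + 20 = -b^2 - 2*b + 24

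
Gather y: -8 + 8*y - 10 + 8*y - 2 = 16*y - 20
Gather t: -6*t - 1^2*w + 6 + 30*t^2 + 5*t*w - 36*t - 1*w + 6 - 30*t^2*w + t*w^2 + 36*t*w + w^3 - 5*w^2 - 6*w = t^2*(30 - 30*w) + t*(w^2 + 41*w - 42) + w^3 - 5*w^2 - 8*w + 12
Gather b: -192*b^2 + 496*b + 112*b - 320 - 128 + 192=-192*b^2 + 608*b - 256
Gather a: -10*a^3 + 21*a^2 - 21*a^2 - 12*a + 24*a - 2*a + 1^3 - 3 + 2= -10*a^3 + 10*a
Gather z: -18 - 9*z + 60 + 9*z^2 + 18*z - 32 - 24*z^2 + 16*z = -15*z^2 + 25*z + 10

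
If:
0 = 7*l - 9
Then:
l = 9/7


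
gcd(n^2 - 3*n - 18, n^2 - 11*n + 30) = n - 6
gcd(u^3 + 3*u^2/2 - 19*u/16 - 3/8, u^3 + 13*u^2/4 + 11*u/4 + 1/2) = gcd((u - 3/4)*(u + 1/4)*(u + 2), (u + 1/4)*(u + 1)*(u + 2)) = u^2 + 9*u/4 + 1/2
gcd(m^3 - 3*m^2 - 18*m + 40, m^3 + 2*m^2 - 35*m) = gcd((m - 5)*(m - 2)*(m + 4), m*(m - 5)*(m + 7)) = m - 5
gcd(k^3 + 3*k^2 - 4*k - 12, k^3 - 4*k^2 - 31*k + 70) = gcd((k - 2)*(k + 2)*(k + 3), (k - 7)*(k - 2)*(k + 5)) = k - 2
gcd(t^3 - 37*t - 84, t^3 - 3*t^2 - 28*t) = t^2 - 3*t - 28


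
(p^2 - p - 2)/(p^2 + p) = (p - 2)/p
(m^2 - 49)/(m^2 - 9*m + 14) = (m + 7)/(m - 2)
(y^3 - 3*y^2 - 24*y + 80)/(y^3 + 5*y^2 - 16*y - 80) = (y - 4)/(y + 4)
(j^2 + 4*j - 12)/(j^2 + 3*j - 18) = (j - 2)/(j - 3)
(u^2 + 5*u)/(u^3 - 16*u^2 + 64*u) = (u + 5)/(u^2 - 16*u + 64)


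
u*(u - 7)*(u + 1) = u^3 - 6*u^2 - 7*u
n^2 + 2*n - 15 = (n - 3)*(n + 5)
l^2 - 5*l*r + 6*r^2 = (l - 3*r)*(l - 2*r)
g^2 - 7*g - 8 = (g - 8)*(g + 1)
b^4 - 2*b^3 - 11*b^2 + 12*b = b*(b - 4)*(b - 1)*(b + 3)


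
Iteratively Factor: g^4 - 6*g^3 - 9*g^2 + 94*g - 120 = (g - 2)*(g^3 - 4*g^2 - 17*g + 60) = (g - 5)*(g - 2)*(g^2 + g - 12) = (g - 5)*(g - 2)*(g + 4)*(g - 3)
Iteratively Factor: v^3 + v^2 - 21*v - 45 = (v - 5)*(v^2 + 6*v + 9) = (v - 5)*(v + 3)*(v + 3)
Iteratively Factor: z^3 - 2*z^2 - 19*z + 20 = (z - 1)*(z^2 - z - 20) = (z - 1)*(z + 4)*(z - 5)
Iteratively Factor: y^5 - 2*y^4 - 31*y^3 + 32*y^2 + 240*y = (y + 4)*(y^4 - 6*y^3 - 7*y^2 + 60*y) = (y - 4)*(y + 4)*(y^3 - 2*y^2 - 15*y) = (y - 4)*(y + 3)*(y + 4)*(y^2 - 5*y) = (y - 5)*(y - 4)*(y + 3)*(y + 4)*(y)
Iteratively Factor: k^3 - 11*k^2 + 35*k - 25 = (k - 5)*(k^2 - 6*k + 5) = (k - 5)*(k - 1)*(k - 5)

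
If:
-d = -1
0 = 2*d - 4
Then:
No Solution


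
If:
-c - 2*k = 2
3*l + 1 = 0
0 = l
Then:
No Solution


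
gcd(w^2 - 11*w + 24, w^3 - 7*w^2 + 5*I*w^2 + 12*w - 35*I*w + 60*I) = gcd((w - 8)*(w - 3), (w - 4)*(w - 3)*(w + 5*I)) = w - 3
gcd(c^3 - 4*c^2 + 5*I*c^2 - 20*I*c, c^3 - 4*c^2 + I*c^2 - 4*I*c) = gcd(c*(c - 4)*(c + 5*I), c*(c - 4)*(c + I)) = c^2 - 4*c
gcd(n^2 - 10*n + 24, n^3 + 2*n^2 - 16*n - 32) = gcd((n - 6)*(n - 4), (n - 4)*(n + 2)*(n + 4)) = n - 4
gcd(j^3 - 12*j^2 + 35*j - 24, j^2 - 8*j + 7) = j - 1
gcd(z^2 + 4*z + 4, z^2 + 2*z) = z + 2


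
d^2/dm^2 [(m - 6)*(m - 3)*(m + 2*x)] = 6*m + 4*x - 18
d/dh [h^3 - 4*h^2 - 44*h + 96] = 3*h^2 - 8*h - 44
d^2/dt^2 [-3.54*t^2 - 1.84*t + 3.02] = -7.08000000000000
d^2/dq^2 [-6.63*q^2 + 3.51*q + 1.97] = -13.2600000000000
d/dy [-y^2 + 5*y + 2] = 5 - 2*y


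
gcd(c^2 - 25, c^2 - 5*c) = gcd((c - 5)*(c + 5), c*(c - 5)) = c - 5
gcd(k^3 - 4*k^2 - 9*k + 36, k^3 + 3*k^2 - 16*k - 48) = k^2 - k - 12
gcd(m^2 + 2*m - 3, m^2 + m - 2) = m - 1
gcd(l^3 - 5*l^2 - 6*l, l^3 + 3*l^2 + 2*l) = l^2 + l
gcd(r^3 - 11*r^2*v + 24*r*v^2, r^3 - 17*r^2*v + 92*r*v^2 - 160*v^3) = r - 8*v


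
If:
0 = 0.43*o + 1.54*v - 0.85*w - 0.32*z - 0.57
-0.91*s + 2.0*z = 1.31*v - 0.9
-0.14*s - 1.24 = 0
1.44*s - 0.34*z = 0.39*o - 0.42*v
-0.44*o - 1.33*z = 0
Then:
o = -20.18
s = -8.86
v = 17.03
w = 17.47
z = 6.68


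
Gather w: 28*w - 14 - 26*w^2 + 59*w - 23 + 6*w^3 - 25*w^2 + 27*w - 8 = 6*w^3 - 51*w^2 + 114*w - 45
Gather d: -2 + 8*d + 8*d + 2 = 16*d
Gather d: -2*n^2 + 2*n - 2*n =-2*n^2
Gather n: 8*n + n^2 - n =n^2 + 7*n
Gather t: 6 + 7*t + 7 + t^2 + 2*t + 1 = t^2 + 9*t + 14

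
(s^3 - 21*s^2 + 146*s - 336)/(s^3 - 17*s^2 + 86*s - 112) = (s - 6)/(s - 2)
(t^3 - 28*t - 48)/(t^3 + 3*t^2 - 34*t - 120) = (t + 2)/(t + 5)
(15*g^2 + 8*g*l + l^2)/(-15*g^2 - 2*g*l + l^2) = (-5*g - l)/(5*g - l)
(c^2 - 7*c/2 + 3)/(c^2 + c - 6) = (c - 3/2)/(c + 3)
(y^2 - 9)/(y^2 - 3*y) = (y + 3)/y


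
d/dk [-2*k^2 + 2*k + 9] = 2 - 4*k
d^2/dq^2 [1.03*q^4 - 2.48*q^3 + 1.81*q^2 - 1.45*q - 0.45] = 12.36*q^2 - 14.88*q + 3.62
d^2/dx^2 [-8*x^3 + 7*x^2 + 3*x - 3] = 14 - 48*x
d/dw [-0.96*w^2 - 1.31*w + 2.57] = -1.92*w - 1.31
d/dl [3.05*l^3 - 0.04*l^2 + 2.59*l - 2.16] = 9.15*l^2 - 0.08*l + 2.59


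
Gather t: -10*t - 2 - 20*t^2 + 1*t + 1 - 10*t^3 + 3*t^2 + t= -10*t^3 - 17*t^2 - 8*t - 1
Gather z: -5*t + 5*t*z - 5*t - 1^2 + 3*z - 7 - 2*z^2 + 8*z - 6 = -10*t - 2*z^2 + z*(5*t + 11) - 14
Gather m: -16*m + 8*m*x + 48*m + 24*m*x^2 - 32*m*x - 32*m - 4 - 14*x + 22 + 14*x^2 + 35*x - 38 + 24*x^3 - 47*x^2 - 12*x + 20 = m*(24*x^2 - 24*x) + 24*x^3 - 33*x^2 + 9*x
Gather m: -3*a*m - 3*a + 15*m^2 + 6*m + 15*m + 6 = -3*a + 15*m^2 + m*(21 - 3*a) + 6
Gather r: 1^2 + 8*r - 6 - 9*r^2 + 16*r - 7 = -9*r^2 + 24*r - 12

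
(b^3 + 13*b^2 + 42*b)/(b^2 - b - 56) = b*(b + 6)/(b - 8)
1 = 1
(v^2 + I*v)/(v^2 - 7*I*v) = (v + I)/(v - 7*I)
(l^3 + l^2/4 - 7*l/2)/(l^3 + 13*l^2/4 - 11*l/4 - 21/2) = l/(l + 3)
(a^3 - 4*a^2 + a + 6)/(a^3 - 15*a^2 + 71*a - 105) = (a^2 - a - 2)/(a^2 - 12*a + 35)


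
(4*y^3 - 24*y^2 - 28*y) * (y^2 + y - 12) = 4*y^5 - 20*y^4 - 100*y^3 + 260*y^2 + 336*y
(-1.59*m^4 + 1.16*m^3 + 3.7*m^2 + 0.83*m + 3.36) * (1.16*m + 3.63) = -1.8444*m^5 - 4.4261*m^4 + 8.5028*m^3 + 14.3938*m^2 + 6.9105*m + 12.1968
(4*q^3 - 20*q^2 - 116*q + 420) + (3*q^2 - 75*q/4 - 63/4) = 4*q^3 - 17*q^2 - 539*q/4 + 1617/4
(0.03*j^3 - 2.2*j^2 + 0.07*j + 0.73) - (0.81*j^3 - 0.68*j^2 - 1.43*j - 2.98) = -0.78*j^3 - 1.52*j^2 + 1.5*j + 3.71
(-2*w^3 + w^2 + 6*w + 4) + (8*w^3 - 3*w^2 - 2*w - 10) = 6*w^3 - 2*w^2 + 4*w - 6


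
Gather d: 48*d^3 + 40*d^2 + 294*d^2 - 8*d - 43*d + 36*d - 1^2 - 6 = 48*d^3 + 334*d^2 - 15*d - 7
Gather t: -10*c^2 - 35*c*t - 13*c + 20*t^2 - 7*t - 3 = -10*c^2 - 13*c + 20*t^2 + t*(-35*c - 7) - 3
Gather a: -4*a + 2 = 2 - 4*a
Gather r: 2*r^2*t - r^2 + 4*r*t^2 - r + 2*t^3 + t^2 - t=r^2*(2*t - 1) + r*(4*t^2 - 1) + 2*t^3 + t^2 - t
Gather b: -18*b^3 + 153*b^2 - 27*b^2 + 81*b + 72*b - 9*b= -18*b^3 + 126*b^2 + 144*b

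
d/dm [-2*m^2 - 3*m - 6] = -4*m - 3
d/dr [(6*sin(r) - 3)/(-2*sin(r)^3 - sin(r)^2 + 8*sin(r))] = 6*(2*sin(r) - sin(3*r) + cos(2*r) + 3)*cos(r)/((sin(r) - cos(2*r) - 7)^2*sin(r)^2)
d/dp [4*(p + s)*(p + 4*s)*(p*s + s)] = 4*s*(3*p^2 + 10*p*s + 2*p + 4*s^2 + 5*s)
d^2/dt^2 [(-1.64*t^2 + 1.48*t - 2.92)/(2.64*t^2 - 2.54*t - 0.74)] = (-1.36435199999994*t^3 - 141.330816*t^2 + 134.83008*t - 56.446112)/(18.399744*t^6 - 53.108352*t^5 + 35.62416*t^4 + 13.3858*t^3 - 9.98556*t^2 - 4.172712*t - 0.405224)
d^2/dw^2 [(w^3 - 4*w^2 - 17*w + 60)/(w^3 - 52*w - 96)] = 2*(-4*w^6 + 105*w^5 + 312*w^4 - 868*w^3 - 4176*w^2 + 44928*w + 210240)/(w^9 - 156*w^7 - 288*w^6 + 8112*w^5 + 29952*w^4 - 112960*w^3 - 778752*w^2 - 1437696*w - 884736)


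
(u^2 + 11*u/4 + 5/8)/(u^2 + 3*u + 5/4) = (4*u + 1)/(2*(2*u + 1))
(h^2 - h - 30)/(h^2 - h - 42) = (-h^2 + h + 30)/(-h^2 + h + 42)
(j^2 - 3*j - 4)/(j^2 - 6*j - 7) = (j - 4)/(j - 7)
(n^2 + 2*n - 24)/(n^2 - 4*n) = (n + 6)/n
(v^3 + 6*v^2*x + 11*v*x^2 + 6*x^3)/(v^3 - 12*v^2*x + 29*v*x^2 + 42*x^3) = (v^2 + 5*v*x + 6*x^2)/(v^2 - 13*v*x + 42*x^2)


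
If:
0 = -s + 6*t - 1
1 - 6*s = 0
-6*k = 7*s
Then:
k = -7/36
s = 1/6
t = 7/36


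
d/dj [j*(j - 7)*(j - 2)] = 3*j^2 - 18*j + 14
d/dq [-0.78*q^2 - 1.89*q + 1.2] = -1.56*q - 1.89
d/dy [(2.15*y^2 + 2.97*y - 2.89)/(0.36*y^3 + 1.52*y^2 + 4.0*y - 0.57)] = (-0.774*y^4 - 2.1384*y^3 + 7.2068*y^2 + 6.3346*y + 9.8671)/(0.1296*y^6 + 1.0944*y^5 + 5.1904*y^4 + 11.7496*y^3 + 14.2672*y^2 - 4.56*y + 0.3249)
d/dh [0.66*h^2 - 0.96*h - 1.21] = 1.32*h - 0.96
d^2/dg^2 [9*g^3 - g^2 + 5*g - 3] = 54*g - 2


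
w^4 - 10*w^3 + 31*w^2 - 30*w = w*(w - 5)*(w - 3)*(w - 2)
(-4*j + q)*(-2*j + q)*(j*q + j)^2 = 8*j^4*q^2 + 16*j^4*q + 8*j^4 - 6*j^3*q^3 - 12*j^3*q^2 - 6*j^3*q + j^2*q^4 + 2*j^2*q^3 + j^2*q^2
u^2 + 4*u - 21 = (u - 3)*(u + 7)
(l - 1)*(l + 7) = l^2 + 6*l - 7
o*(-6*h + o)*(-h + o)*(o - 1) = 6*h^2*o^2 - 6*h^2*o - 7*h*o^3 + 7*h*o^2 + o^4 - o^3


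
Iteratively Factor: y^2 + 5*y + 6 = (y + 3)*(y + 2)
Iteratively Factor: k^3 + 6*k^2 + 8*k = (k)*(k^2 + 6*k + 8) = k*(k + 2)*(k + 4)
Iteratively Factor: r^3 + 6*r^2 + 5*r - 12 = (r + 3)*(r^2 + 3*r - 4) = (r + 3)*(r + 4)*(r - 1)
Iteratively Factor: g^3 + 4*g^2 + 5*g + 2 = (g + 1)*(g^2 + 3*g + 2) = (g + 1)*(g + 2)*(g + 1)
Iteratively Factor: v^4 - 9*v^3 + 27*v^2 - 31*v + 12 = (v - 3)*(v^3 - 6*v^2 + 9*v - 4) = (v - 4)*(v - 3)*(v^2 - 2*v + 1) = (v - 4)*(v - 3)*(v - 1)*(v - 1)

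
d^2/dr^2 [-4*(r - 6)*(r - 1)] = -8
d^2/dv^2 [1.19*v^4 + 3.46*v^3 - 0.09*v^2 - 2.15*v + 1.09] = 14.28*v^2 + 20.76*v - 0.18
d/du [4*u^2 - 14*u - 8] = 8*u - 14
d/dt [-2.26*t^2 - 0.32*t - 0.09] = -4.52*t - 0.32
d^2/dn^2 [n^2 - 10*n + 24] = 2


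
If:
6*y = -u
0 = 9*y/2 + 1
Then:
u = 4/3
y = -2/9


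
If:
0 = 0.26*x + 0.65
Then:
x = -2.50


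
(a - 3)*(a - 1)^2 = a^3 - 5*a^2 + 7*a - 3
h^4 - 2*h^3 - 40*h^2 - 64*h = h*(h - 8)*(h + 2)*(h + 4)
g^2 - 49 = (g - 7)*(g + 7)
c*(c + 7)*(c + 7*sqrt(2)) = c^3 + 7*c^2 + 7*sqrt(2)*c^2 + 49*sqrt(2)*c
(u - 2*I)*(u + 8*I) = u^2 + 6*I*u + 16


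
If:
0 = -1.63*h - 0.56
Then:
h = -0.34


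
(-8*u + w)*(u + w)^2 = -8*u^3 - 15*u^2*w - 6*u*w^2 + w^3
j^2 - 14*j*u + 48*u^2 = (j - 8*u)*(j - 6*u)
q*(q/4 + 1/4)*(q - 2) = q^3/4 - q^2/4 - q/2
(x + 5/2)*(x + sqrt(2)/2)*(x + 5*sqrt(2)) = x^3 + 5*x^2/2 + 11*sqrt(2)*x^2/2 + 5*x + 55*sqrt(2)*x/4 + 25/2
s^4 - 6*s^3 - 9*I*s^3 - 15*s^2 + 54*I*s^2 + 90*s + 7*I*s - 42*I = (s - 6)*(s - 7*I)*(s - I)^2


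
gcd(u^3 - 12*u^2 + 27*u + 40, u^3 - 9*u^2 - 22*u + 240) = u - 8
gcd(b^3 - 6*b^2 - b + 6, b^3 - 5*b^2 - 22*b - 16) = b + 1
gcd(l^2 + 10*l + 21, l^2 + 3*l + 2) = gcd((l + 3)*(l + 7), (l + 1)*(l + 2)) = 1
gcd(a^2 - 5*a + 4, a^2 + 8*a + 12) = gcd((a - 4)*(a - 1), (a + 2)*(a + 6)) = 1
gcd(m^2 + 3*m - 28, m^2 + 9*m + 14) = m + 7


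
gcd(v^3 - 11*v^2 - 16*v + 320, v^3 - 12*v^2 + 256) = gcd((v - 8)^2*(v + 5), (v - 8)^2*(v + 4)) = v^2 - 16*v + 64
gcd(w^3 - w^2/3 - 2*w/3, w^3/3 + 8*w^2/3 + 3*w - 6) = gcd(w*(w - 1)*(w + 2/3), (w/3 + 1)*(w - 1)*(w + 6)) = w - 1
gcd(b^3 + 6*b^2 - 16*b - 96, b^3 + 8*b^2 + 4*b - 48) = b^2 + 10*b + 24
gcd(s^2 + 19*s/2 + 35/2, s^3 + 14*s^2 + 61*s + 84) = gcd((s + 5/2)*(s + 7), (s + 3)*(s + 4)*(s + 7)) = s + 7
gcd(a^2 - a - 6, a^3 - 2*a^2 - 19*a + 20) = 1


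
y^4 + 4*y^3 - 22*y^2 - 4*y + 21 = (y - 3)*(y - 1)*(y + 1)*(y + 7)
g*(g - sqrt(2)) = g^2 - sqrt(2)*g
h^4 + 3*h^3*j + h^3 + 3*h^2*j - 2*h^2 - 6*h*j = h*(h - 1)*(h + 2)*(h + 3*j)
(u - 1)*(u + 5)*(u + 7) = u^3 + 11*u^2 + 23*u - 35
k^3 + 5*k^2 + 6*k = k*(k + 2)*(k + 3)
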